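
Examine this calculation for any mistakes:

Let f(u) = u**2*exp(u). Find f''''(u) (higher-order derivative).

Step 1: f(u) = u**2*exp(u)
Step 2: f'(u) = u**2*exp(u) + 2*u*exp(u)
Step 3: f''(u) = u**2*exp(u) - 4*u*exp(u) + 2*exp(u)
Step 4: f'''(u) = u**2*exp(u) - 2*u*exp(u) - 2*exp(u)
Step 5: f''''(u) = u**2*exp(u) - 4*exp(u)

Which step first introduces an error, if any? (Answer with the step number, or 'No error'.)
Step 3

Step 3 is incorrect due to a sign flip.
The step shows: u**2*exp(u) - 4*u*exp(u) + 2*exp(u)
The correct value should be: u**2*exp(u) + 4*u*exp(u) + 2*exp(u)

Explanation: The sign of one term was flipped: the term 4*u*exp(u) was incorrectly written as -4*u*exp(u)
The later steps are derived from this incorrect expression, so the error originates in Step 3.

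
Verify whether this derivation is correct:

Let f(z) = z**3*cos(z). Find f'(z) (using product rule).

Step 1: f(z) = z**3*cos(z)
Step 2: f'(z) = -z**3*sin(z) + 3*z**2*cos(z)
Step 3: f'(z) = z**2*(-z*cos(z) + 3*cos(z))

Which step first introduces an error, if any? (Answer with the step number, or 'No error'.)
Step 3

Step 3 is incorrect due to a wrong trig function.
The step shows: z**2*(-z*cos(z) + 3*cos(z))
The correct value should be: z**2*(-z*sin(z) + 3*cos(z))

Explanation: sin(z) was incorrectly written as cos(z): the term z**2*(-z*sin(z) + 3*cos(z)) was incorrectly written as z**2*(-z*cos(z) + 3*cos(z))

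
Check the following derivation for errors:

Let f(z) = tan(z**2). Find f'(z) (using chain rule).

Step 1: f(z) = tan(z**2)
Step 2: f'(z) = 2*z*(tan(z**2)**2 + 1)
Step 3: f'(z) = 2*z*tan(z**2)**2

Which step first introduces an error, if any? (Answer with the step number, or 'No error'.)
Step 3

Step 3 is incorrect due to a dropped term.
The step shows: 2*z*tan(z**2)**2
The correct value should be: 2*z*tan(z**2)**2 + 2*z

Explanation: A term was dropped: the term 2*z was incorrectly omitted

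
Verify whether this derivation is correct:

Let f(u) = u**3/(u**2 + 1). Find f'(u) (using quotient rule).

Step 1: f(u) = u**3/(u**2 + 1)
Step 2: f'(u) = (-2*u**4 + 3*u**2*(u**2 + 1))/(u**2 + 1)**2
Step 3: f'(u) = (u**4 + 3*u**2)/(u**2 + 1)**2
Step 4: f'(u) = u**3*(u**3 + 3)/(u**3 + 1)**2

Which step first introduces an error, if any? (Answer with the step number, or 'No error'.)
Step 4

Step 4 is incorrect due to a wrong exponent.
The step shows: u**3*(u**3 + 3)/(u**3 + 1)**2
The correct value should be: u**2*(u**2 + 3)/(u**2 + 1)**2

Explanation: The exponent 2 on u was incorrectly written as 3: the term u**2*(u**2 + 3)/(u**2 + 1)**2 was incorrectly written as u**3*(u**3 + 3)/(u**3 + 1)**2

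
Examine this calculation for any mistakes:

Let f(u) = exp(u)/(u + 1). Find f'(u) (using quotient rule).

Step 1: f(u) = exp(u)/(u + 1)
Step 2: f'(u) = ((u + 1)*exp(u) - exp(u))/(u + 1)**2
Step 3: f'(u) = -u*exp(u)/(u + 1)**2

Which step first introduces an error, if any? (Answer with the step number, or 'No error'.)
Step 3

Step 3 is incorrect due to a sign flip.
The step shows: -u*exp(u)/(u + 1)**2
The correct value should be: u*exp(u)/(u + 1)**2

Explanation: The sign of the whole expression was flipped: the term u*exp(u)/(u + 1)**2 was incorrectly written as -u*exp(u)/(u + 1)**2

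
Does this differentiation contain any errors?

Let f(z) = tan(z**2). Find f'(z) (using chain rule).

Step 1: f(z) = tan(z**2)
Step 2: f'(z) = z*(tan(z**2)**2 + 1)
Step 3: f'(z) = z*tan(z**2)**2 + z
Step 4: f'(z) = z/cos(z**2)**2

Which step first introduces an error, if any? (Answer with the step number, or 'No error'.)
Step 2

Step 2 is incorrect due to a wrong coefficient.
The step shows: z*(tan(z**2)**2 + 1)
The correct value should be: 2*z*(tan(z**2)**2 + 1)

Explanation: The coefficient 2 was incorrectly written as 1: the term 2*z*(tan(z**2)**2 + 1) was incorrectly written as z*(tan(z**2)**2 + 1)
The later steps are derived from this incorrect expression, so the error originates in Step 2.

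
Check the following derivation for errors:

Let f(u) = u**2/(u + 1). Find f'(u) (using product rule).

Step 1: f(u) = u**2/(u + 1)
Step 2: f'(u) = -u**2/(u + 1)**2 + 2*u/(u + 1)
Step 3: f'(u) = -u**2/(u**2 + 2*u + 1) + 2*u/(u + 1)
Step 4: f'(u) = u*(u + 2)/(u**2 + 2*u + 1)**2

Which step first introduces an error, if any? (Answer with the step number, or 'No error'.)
Step 4

Step 4 is incorrect due to a wrong exponent.
The step shows: u*(u + 2)/(u**2 + 2*u + 1)**2
The correct value should be: u*(u + 2)/(u**2 + 2*u + 1)

Explanation: The exponent -1 on u**2 + 2*u + 1 was incorrectly written as -2: the term u*(u + 2)/(u**2 + 2*u + 1) was incorrectly written as u*(u + 2)/(u**2 + 2*u + 1)**2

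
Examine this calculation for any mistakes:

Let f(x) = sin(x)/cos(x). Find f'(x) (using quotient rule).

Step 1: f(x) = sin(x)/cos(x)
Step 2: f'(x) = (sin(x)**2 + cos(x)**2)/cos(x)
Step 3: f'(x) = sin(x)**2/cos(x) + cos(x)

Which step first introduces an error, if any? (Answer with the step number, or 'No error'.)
Step 2

Step 2 is incorrect due to a wrong exponent.
The step shows: (sin(x)**2 + cos(x)**2)/cos(x)
The correct value should be: (sin(x)**2 + cos(x)**2)/cos(x)**2

Explanation: The exponent -2 on cos(x) was incorrectly written as -1: the term (sin(x)**2 + cos(x)**2)/cos(x)**2 was incorrectly written as (sin(x)**2 + cos(x)**2)/cos(x)
The later steps are derived from this incorrect expression, so the error originates in Step 2.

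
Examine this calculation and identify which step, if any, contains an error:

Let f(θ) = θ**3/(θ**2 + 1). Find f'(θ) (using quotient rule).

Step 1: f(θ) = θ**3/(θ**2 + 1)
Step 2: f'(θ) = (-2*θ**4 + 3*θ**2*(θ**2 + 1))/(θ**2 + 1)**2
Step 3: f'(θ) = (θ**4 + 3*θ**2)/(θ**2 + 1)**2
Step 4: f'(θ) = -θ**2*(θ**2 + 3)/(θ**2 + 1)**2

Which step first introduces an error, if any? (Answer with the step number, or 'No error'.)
Step 4

Step 4 is incorrect due to a sign flip.
The step shows: -θ**2*(θ**2 + 3)/(θ**2 + 1)**2
The correct value should be: θ**2*(θ**2 + 3)/(θ**2 + 1)**2

Explanation: The sign of the whole expression was flipped: the term θ**2*(θ**2 + 3)/(θ**2 + 1)**2 was incorrectly written as -θ**2*(θ**2 + 3)/(θ**2 + 1)**2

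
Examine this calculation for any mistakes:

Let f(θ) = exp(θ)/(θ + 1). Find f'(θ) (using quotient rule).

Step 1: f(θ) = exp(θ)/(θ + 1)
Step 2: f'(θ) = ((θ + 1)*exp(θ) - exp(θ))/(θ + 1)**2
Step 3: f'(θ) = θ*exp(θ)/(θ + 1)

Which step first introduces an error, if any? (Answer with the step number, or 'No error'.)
Step 3

Step 3 is incorrect due to a wrong exponent.
The step shows: θ*exp(θ)/(θ + 1)
The correct value should be: θ*exp(θ)/(θ + 1)**2

Explanation: The exponent -2 on θ + 1 was incorrectly written as -1: the term θ*exp(θ)/(θ + 1)**2 was incorrectly written as θ*exp(θ)/(θ + 1)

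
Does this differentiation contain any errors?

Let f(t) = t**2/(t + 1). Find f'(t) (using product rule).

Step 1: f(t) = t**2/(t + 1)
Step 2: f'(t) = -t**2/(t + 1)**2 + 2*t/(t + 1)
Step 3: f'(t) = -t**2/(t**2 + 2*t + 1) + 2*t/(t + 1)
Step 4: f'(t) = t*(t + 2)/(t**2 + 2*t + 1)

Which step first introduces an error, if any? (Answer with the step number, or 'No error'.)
No error

All steps in this derivation are correct.
The final answer f'(t) = t*(t + 2)/(t**2 + 2*t + 1) is valid.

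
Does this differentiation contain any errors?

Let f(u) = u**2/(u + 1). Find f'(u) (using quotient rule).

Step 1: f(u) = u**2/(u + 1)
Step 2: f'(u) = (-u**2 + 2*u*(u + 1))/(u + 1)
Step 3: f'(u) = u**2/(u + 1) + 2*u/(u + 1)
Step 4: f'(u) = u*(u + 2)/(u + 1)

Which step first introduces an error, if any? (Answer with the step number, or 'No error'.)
Step 2

Step 2 is incorrect due to a wrong exponent.
The step shows: (-u**2 + 2*u*(u + 1))/(u + 1)
The correct value should be: (-u**2 + 2*u*(u + 1))/(u + 1)**2

Explanation: The exponent -2 on u + 1 was incorrectly written as -1: the term (-u**2 + 2*u*(u + 1))/(u + 1)**2 was incorrectly written as (-u**2 + 2*u*(u + 1))/(u + 1)
The later steps are derived from this incorrect expression, so the error originates in Step 2.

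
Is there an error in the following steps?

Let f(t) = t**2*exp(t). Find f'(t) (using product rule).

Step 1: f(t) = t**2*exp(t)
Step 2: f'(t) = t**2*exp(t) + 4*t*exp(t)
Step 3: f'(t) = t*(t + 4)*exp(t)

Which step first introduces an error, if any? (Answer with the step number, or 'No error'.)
Step 2

Step 2 is incorrect due to a wrong coefficient.
The step shows: t**2*exp(t) + 4*t*exp(t)
The correct value should be: t**2*exp(t) + 2*t*exp(t)

Explanation: The coefficient 2 was incorrectly written as 4: the term 2*t*exp(t) was incorrectly written as 4*t*exp(t)
The later steps are derived from this incorrect expression, so the error originates in Step 2.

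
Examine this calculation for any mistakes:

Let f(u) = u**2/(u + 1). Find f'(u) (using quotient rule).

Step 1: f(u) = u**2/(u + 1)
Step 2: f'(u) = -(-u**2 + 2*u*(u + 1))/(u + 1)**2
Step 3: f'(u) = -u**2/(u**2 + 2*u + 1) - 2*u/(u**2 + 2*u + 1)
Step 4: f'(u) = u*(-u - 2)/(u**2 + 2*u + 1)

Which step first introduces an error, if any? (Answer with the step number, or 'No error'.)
Step 2

Step 2 is incorrect due to a sign flip.
The step shows: -(-u**2 + 2*u*(u + 1))/(u + 1)**2
The correct value should be: (-u**2 + 2*u*(u + 1))/(u + 1)**2

Explanation: The sign of the whole expression was flipped: the term (-u**2 + 2*u*(u + 1))/(u + 1)**2 was incorrectly written as -(-u**2 + 2*u*(u + 1))/(u + 1)**2
The later steps are derived from this incorrect expression, so the error originates in Step 2.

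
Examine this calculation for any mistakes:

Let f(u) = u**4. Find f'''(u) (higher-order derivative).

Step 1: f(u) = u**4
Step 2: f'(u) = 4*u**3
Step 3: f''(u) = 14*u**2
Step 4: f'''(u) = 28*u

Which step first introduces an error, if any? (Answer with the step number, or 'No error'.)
Step 3

Step 3 is incorrect due to a wrong coefficient.
The step shows: 14*u**2
The correct value should be: 12*u**2

Explanation: The coefficient 12 was incorrectly written as 14: the term 12*u**2 was incorrectly written as 14*u**2
The later steps are derived from this incorrect expression, so the error originates in Step 3.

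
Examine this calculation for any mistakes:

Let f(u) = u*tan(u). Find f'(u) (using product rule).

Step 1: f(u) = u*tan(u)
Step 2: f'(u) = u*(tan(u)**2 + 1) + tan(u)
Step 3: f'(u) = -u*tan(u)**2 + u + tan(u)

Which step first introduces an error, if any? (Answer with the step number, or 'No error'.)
Step 3

Step 3 is incorrect due to a sign flip.
The step shows: -u*tan(u)**2 + u + tan(u)
The correct value should be: u*tan(u)**2 + u + tan(u)

Explanation: The sign of one term was flipped: the term u*tan(u)**2 was incorrectly written as -u*tan(u)**2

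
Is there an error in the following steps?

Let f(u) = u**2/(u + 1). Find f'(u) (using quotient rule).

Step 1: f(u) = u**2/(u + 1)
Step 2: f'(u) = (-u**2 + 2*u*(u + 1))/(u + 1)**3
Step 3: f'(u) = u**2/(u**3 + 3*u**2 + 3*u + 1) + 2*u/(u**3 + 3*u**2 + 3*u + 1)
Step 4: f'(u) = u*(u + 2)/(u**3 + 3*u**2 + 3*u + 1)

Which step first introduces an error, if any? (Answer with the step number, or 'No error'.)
Step 2

Step 2 is incorrect due to a wrong exponent.
The step shows: (-u**2 + 2*u*(u + 1))/(u + 1)**3
The correct value should be: (-u**2 + 2*u*(u + 1))/(u + 1)**2

Explanation: The exponent -2 on u + 1 was incorrectly written as -3: the term (-u**2 + 2*u*(u + 1))/(u + 1)**2 was incorrectly written as (-u**2 + 2*u*(u + 1))/(u + 1)**3
The later steps are derived from this incorrect expression, so the error originates in Step 2.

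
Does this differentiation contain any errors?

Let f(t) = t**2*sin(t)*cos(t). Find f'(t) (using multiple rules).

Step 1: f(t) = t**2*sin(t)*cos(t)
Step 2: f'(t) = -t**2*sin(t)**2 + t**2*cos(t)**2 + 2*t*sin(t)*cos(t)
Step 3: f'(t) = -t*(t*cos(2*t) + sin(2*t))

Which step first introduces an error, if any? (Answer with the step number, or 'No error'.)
Step 3

Step 3 is incorrect due to a sign flip.
The step shows: -t*(t*cos(2*t) + sin(2*t))
The correct value should be: t*(t*cos(2*t) + sin(2*t))

Explanation: The sign of the whole expression was flipped: the term t*(t*cos(2*t) + sin(2*t)) was incorrectly written as -t*(t*cos(2*t) + sin(2*t))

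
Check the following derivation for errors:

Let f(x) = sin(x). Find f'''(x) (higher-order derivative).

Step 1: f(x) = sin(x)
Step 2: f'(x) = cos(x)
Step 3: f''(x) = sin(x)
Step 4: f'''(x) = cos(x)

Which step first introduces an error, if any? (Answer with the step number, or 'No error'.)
Step 3

Step 3 is incorrect due to a sign flip.
The step shows: sin(x)
The correct value should be: -sin(x)

Explanation: The sign of the whole expression was flipped: the term -sin(x) was incorrectly written as sin(x)
The later steps are derived from this incorrect expression, so the error originates in Step 3.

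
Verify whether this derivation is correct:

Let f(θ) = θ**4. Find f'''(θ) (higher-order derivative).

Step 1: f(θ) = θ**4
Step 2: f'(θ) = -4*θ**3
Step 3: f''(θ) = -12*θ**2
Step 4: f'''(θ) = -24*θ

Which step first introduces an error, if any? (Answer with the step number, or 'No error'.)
Step 2

Step 2 is incorrect due to a sign flip.
The step shows: -4*θ**3
The correct value should be: 4*θ**3

Explanation: The sign of the whole expression was flipped: the term 4*θ**3 was incorrectly written as -4*θ**3
The later steps are derived from this incorrect expression, so the error originates in Step 2.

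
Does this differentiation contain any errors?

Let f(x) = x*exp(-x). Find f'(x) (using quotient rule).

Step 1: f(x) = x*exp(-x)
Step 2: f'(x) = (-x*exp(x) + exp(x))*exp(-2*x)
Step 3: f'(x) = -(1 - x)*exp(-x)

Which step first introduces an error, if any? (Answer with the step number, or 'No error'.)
Step 3

Step 3 is incorrect due to a sign flip.
The step shows: -(1 - x)*exp(-x)
The correct value should be: (1 - x)*exp(-x)

Explanation: The sign of the whole expression was flipped: the term (1 - x)*exp(-x) was incorrectly written as -(1 - x)*exp(-x)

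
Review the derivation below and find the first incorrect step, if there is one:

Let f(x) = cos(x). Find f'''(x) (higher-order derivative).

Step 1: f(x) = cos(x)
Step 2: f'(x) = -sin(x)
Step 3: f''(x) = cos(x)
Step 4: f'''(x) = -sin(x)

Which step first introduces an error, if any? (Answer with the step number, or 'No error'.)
Step 3

Step 3 is incorrect due to a sign flip.
The step shows: cos(x)
The correct value should be: -cos(x)

Explanation: The sign of the whole expression was flipped: the term -cos(x) was incorrectly written as cos(x)
The later steps are derived from this incorrect expression, so the error originates in Step 3.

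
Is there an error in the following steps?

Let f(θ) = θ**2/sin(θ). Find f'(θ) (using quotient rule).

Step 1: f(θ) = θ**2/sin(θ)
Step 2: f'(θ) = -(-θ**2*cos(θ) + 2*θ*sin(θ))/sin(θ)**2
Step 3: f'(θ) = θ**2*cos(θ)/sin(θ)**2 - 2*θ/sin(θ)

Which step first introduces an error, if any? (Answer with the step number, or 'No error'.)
Step 2

Step 2 is incorrect due to a sign flip.
The step shows: -(-θ**2*cos(θ) + 2*θ*sin(θ))/sin(θ)**2
The correct value should be: (-θ**2*cos(θ) + 2*θ*sin(θ))/sin(θ)**2

Explanation: The sign of the whole expression was flipped: the term (-θ**2*cos(θ) + 2*θ*sin(θ))/sin(θ)**2 was incorrectly written as -(-θ**2*cos(θ) + 2*θ*sin(θ))/sin(θ)**2
The later steps are derived from this incorrect expression, so the error originates in Step 2.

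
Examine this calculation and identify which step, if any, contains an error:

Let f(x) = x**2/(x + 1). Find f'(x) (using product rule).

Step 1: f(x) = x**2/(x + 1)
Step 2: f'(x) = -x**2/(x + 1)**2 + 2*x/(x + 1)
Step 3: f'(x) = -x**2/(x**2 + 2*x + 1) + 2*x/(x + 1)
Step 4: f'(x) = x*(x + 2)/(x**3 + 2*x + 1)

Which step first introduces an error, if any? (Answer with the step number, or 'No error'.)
Step 4

Step 4 is incorrect due to a wrong exponent.
The step shows: x*(x + 2)/(x**3 + 2*x + 1)
The correct value should be: x*(x + 2)/(x**2 + 2*x + 1)

Explanation: The exponent 2 on x was incorrectly written as 3: the term x*(x + 2)/(x**2 + 2*x + 1) was incorrectly written as x*(x + 2)/(x**3 + 2*x + 1)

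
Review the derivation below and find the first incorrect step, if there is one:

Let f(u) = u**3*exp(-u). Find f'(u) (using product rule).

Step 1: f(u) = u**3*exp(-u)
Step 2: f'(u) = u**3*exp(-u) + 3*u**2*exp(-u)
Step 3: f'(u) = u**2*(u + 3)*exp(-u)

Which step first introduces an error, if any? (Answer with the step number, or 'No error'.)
Step 2

Step 2 is incorrect due to a sign flip.
The step shows: u**3*exp(-u) + 3*u**2*exp(-u)
The correct value should be: -u**3*exp(-u) + 3*u**2*exp(-u)

Explanation: The sign of one term was flipped: the term -u**3*exp(-u) was incorrectly written as u**3*exp(-u)
The later steps are derived from this incorrect expression, so the error originates in Step 2.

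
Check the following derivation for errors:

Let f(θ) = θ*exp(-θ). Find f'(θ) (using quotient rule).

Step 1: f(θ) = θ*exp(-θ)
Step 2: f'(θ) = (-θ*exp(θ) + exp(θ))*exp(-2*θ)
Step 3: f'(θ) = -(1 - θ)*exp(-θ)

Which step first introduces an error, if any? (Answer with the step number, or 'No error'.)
Step 3

Step 3 is incorrect due to a sign flip.
The step shows: -(1 - θ)*exp(-θ)
The correct value should be: (1 - θ)*exp(-θ)

Explanation: The sign of the whole expression was flipped: the term (1 - θ)*exp(-θ) was incorrectly written as -(1 - θ)*exp(-θ)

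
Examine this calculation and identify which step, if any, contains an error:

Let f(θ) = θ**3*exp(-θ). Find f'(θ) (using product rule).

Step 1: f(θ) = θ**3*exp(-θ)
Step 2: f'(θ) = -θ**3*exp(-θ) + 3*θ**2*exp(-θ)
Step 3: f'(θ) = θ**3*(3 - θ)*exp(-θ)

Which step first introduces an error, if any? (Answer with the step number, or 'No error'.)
Step 3

Step 3 is incorrect due to a wrong exponent.
The step shows: θ**3*(3 - θ)*exp(-θ)
The correct value should be: θ**2*(3 - θ)*exp(-θ)

Explanation: The exponent 2 on θ was incorrectly written as 3: the term θ**2*(3 - θ)*exp(-θ) was incorrectly written as θ**3*(3 - θ)*exp(-θ)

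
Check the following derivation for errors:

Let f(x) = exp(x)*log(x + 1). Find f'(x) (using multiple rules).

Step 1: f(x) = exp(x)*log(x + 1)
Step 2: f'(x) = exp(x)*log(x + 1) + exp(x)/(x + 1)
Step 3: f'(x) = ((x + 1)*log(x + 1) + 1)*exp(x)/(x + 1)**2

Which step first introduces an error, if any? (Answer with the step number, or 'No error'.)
Step 3

Step 3 is incorrect due to a wrong exponent.
The step shows: ((x + 1)*log(x + 1) + 1)*exp(x)/(x + 1)**2
The correct value should be: ((x + 1)*log(x + 1) + 1)*exp(x)/(x + 1)

Explanation: The exponent -1 on x + 1 was incorrectly written as -2: the term ((x + 1)*log(x + 1) + 1)*exp(x)/(x + 1) was incorrectly written as ((x + 1)*log(x + 1) + 1)*exp(x)/(x + 1)**2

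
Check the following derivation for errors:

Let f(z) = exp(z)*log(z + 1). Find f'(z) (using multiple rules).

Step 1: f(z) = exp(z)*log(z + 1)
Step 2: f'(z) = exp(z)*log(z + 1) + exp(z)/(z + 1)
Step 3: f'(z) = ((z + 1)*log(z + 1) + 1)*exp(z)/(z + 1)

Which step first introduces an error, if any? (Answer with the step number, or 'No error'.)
No error

All steps in this derivation are correct.
The final answer f'(z) = ((z + 1)*log(z + 1) + 1)*exp(z)/(z + 1) is valid.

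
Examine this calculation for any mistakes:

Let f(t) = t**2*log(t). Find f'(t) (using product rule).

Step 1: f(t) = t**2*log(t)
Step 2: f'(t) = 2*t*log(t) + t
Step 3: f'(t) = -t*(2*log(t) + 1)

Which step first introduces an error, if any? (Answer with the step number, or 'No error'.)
Step 3

Step 3 is incorrect due to a sign flip.
The step shows: -t*(2*log(t) + 1)
The correct value should be: t*(2*log(t) + 1)

Explanation: The sign of the whole expression was flipped: the term t*(2*log(t) + 1) was incorrectly written as -t*(2*log(t) + 1)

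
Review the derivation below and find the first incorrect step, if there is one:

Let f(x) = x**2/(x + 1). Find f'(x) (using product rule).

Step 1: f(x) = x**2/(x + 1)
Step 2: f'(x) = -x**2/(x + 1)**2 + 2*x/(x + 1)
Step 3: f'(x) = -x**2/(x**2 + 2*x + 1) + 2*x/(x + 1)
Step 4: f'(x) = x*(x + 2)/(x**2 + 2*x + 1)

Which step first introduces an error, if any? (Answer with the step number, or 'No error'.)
No error

All steps in this derivation are correct.
The final answer f'(x) = x*(x + 2)/(x**2 + 2*x + 1) is valid.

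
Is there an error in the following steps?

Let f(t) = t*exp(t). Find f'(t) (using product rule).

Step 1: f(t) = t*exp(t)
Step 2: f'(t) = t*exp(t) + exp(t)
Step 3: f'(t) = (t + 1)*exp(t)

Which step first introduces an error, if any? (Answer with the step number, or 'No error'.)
No error

All steps in this derivation are correct.
The final answer f'(t) = (t + 1)*exp(t) is valid.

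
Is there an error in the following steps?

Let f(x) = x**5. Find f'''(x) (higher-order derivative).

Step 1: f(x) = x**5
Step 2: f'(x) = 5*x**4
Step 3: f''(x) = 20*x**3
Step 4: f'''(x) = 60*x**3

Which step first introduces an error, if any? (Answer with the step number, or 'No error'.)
Step 4

Step 4 is incorrect due to a wrong exponent.
The step shows: 60*x**3
The correct value should be: 60*x**2

Explanation: The exponent 2 on x was incorrectly written as 3: the term 60*x**2 was incorrectly written as 60*x**3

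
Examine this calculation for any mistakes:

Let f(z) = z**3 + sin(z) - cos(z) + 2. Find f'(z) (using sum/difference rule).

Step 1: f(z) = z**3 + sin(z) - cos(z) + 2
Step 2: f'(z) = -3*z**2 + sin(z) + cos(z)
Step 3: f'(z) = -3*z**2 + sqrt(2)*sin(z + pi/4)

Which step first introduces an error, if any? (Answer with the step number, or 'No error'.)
Step 2

Step 2 is incorrect due to a sign flip.
The step shows: -3*z**2 + sin(z) + cos(z)
The correct value should be: 3*z**2 + sin(z) + cos(z)

Explanation: The sign of one term was flipped: the term 3*z**2 was incorrectly written as -3*z**2
The later steps are derived from this incorrect expression, so the error originates in Step 2.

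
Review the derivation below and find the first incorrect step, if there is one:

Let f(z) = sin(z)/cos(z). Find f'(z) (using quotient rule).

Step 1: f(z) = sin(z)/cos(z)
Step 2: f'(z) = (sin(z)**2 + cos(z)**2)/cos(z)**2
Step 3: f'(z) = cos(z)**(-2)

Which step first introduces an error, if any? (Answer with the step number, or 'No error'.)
No error

All steps in this derivation are correct.
The final answer f'(z) = cos(z)**(-2) is valid.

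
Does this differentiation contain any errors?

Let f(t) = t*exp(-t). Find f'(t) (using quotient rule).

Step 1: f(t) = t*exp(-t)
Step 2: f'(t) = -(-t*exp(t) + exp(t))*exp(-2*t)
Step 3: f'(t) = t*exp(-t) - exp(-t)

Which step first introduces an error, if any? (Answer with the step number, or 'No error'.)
Step 2

Step 2 is incorrect due to a sign flip.
The step shows: -(-t*exp(t) + exp(t))*exp(-2*t)
The correct value should be: (-t*exp(t) + exp(t))*exp(-2*t)

Explanation: The sign of the whole expression was flipped: the term (-t*exp(t) + exp(t))*exp(-2*t) was incorrectly written as -(-t*exp(t) + exp(t))*exp(-2*t)
The later steps are derived from this incorrect expression, so the error originates in Step 2.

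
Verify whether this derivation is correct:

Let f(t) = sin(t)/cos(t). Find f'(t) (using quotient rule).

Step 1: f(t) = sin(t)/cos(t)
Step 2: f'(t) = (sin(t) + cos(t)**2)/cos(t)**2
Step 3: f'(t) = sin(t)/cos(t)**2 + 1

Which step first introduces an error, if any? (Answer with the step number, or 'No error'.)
Step 2

Step 2 is incorrect due to a wrong exponent.
The step shows: (sin(t) + cos(t)**2)/cos(t)**2
The correct value should be: (sin(t)**2 + cos(t)**2)/cos(t)**2

Explanation: The exponent 2 on sin(t) was incorrectly written as 1: the term (sin(t)**2 + cos(t)**2)/cos(t)**2 was incorrectly written as (sin(t) + cos(t)**2)/cos(t)**2
The later steps are derived from this incorrect expression, so the error originates in Step 2.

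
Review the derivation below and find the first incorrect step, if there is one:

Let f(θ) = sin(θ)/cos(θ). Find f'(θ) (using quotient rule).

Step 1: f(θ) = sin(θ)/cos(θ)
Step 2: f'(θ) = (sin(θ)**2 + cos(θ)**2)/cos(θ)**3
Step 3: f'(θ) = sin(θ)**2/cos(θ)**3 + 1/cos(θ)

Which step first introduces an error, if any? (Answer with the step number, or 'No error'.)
Step 2

Step 2 is incorrect due to a wrong exponent.
The step shows: (sin(θ)**2 + cos(θ)**2)/cos(θ)**3
The correct value should be: (sin(θ)**2 + cos(θ)**2)/cos(θ)**2

Explanation: The exponent -2 on cos(θ) was incorrectly written as -3: the term (sin(θ)**2 + cos(θ)**2)/cos(θ)**2 was incorrectly written as (sin(θ)**2 + cos(θ)**2)/cos(θ)**3
The later steps are derived from this incorrect expression, so the error originates in Step 2.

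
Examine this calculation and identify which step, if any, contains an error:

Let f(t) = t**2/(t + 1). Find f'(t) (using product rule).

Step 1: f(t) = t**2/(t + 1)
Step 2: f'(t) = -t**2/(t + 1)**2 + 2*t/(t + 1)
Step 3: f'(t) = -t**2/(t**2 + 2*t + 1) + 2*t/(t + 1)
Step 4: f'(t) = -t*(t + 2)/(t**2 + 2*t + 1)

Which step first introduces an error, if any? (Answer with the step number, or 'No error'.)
Step 4

Step 4 is incorrect due to a sign flip.
The step shows: -t*(t + 2)/(t**2 + 2*t + 1)
The correct value should be: t*(t + 2)/(t**2 + 2*t + 1)

Explanation: The sign of the whole expression was flipped: the term t*(t + 2)/(t**2 + 2*t + 1) was incorrectly written as -t*(t + 2)/(t**2 + 2*t + 1)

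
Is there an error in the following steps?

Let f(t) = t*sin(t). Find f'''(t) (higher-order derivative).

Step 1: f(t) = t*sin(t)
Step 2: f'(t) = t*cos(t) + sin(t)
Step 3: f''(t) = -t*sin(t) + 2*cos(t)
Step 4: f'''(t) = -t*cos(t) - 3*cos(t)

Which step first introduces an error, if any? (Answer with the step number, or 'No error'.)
Step 4

Step 4 is incorrect due to a wrong trig function.
The step shows: -t*cos(t) - 3*cos(t)
The correct value should be: -t*cos(t) - 3*sin(t)

Explanation: sin(t) was incorrectly written as cos(t): the term -3*sin(t) was incorrectly written as -3*cos(t)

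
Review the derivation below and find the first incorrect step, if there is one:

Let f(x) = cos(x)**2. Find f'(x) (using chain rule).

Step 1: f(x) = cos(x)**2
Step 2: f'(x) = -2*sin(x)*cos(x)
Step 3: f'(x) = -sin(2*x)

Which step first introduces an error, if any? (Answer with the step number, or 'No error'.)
No error

All steps in this derivation are correct.
The final answer f'(x) = -sin(2*x) is valid.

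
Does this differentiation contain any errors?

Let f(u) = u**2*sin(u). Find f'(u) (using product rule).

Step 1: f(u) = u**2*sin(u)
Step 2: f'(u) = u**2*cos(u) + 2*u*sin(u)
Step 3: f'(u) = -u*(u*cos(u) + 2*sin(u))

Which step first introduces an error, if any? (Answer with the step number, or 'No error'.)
Step 3

Step 3 is incorrect due to a sign flip.
The step shows: -u*(u*cos(u) + 2*sin(u))
The correct value should be: u*(u*cos(u) + 2*sin(u))

Explanation: The sign of the whole expression was flipped: the term u*(u*cos(u) + 2*sin(u)) was incorrectly written as -u*(u*cos(u) + 2*sin(u))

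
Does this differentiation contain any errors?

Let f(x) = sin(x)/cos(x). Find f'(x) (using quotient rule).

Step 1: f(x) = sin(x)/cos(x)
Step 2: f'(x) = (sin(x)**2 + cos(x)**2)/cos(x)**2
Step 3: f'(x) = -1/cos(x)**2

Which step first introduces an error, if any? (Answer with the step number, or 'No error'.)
Step 3

Step 3 is incorrect due to a sign flip.
The step shows: -1/cos(x)**2
The correct value should be: cos(x)**(-2)

Explanation: The sign of the whole expression was flipped: the term cos(x)**(-2) was incorrectly written as -1/cos(x)**2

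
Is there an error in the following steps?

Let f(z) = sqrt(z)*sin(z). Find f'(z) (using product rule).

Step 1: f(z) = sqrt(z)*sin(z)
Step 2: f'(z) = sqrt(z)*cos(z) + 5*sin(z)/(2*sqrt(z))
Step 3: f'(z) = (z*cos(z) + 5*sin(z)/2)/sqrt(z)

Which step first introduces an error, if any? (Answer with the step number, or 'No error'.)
Step 2

Step 2 is incorrect due to a wrong coefficient.
The step shows: sqrt(z)*cos(z) + 5*sin(z)/(2*sqrt(z))
The correct value should be: sqrt(z)*cos(z) + sin(z)/(2*sqrt(z))

Explanation: The coefficient 1/2 was incorrectly written as 5/2: the term sin(z)/(2*sqrt(z)) was incorrectly written as 5*sin(z)/(2*sqrt(z))
The later steps are derived from this incorrect expression, so the error originates in Step 2.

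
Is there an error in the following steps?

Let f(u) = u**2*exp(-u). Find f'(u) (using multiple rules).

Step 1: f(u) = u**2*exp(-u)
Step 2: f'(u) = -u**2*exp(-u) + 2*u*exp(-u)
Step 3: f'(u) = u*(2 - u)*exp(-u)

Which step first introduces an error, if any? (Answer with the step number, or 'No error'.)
No error

All steps in this derivation are correct.
The final answer f'(u) = u*(2 - u)*exp(-u) is valid.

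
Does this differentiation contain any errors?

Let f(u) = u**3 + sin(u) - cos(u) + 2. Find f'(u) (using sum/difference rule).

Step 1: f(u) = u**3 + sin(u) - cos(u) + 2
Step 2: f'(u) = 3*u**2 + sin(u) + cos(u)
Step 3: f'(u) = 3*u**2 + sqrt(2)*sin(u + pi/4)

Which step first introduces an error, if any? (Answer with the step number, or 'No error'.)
No error

All steps in this derivation are correct.
The final answer f'(u) = 3*u**2 + sqrt(2)*sin(u + pi/4) is valid.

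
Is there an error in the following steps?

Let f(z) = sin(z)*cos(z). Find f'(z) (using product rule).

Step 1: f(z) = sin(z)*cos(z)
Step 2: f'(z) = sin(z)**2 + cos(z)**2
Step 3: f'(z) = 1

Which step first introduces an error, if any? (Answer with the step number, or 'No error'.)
Step 2

Step 2 is incorrect due to a sign flip.
The step shows: sin(z)**2 + cos(z)**2
The correct value should be: -sin(z)**2 + cos(z)**2

Explanation: The sign of one term was flipped: the term -sin(z)**2 was incorrectly written as sin(z)**2
The later steps are derived from this incorrect expression, so the error originates in Step 2.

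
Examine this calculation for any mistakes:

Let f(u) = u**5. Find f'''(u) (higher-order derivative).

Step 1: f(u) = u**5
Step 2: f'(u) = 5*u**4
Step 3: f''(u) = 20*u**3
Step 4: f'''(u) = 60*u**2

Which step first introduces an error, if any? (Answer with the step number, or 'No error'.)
No error

All steps in this derivation are correct.
The final answer f'''(u) = 60*u**2 is valid.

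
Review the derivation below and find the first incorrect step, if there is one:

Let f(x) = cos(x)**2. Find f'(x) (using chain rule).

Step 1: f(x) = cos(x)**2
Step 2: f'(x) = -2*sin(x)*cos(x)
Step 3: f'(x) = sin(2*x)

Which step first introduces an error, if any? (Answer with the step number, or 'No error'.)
Step 3

Step 3 is incorrect due to a sign flip.
The step shows: sin(2*x)
The correct value should be: -sin(2*x)

Explanation: The sign of the whole expression was flipped: the term -sin(2*x) was incorrectly written as sin(2*x)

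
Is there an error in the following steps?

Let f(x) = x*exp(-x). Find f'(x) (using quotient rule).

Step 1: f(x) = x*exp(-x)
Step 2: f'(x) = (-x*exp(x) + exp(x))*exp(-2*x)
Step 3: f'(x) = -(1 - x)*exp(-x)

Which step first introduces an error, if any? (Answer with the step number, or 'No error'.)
Step 3

Step 3 is incorrect due to a sign flip.
The step shows: -(1 - x)*exp(-x)
The correct value should be: (1 - x)*exp(-x)

Explanation: The sign of the whole expression was flipped: the term (1 - x)*exp(-x) was incorrectly written as -(1 - x)*exp(-x)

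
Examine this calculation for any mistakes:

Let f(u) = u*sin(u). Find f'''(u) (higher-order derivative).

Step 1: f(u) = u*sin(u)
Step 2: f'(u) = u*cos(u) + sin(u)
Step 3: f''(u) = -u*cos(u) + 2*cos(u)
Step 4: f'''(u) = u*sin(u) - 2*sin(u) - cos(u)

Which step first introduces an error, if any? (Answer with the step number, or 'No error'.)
Step 3

Step 3 is incorrect due to a wrong trig function.
The step shows: -u*cos(u) + 2*cos(u)
The correct value should be: -u*sin(u) + 2*cos(u)

Explanation: sin(u) was incorrectly written as cos(u): the term -u*sin(u) was incorrectly written as -u*cos(u)
The later steps are derived from this incorrect expression, so the error originates in Step 3.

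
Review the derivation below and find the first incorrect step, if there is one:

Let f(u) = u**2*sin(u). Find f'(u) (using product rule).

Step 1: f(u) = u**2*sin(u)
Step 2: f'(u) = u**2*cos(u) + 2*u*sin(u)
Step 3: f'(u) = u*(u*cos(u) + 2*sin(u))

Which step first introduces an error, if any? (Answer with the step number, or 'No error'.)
No error

All steps in this derivation are correct.
The final answer f'(u) = u*(u*cos(u) + 2*sin(u)) is valid.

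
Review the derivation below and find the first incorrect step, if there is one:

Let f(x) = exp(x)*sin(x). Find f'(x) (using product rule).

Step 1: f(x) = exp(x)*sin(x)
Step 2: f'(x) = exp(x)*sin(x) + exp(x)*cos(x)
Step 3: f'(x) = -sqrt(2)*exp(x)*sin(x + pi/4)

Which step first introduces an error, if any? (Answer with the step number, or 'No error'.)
Step 3

Step 3 is incorrect due to a sign flip.
The step shows: -sqrt(2)*exp(x)*sin(x + pi/4)
The correct value should be: sqrt(2)*exp(x)*sin(x + pi/4)

Explanation: The sign of the whole expression was flipped: the term sqrt(2)*exp(x)*sin(x + pi/4) was incorrectly written as -sqrt(2)*exp(x)*sin(x + pi/4)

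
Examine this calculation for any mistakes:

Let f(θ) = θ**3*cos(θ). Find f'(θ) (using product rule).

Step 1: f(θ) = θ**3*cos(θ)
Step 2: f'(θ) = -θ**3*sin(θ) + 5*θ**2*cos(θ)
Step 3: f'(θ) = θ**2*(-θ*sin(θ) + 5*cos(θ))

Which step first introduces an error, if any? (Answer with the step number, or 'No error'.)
Step 2

Step 2 is incorrect due to a wrong coefficient.
The step shows: -θ**3*sin(θ) + 5*θ**2*cos(θ)
The correct value should be: -θ**3*sin(θ) + 3*θ**2*cos(θ)

Explanation: The coefficient 3 was incorrectly written as 5: the term 3*θ**2*cos(θ) was incorrectly written as 5*θ**2*cos(θ)
The later steps are derived from this incorrect expression, so the error originates in Step 2.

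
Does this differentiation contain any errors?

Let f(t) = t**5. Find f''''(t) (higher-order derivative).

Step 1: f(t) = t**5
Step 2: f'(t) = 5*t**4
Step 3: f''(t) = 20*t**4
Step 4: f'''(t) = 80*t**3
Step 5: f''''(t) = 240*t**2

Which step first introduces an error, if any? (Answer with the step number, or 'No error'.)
Step 3

Step 3 is incorrect due to a wrong exponent.
The step shows: 20*t**4
The correct value should be: 20*t**3

Explanation: The exponent 3 on t was incorrectly written as 4: the term 20*t**3 was incorrectly written as 20*t**4
The later steps are derived from this incorrect expression, so the error originates in Step 3.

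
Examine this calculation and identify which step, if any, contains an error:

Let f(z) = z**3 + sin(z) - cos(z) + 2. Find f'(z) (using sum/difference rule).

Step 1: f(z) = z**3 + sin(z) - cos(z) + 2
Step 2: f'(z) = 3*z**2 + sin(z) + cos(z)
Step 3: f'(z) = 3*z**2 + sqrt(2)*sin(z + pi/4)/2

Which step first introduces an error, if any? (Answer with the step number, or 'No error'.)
Step 3

Step 3 is incorrect due to a wrong exponent.
The step shows: 3*z**2 + sqrt(2)*sin(z + pi/4)/2
The correct value should be: 3*z**2 + sqrt(2)*sin(z + pi/4)

Explanation: The exponent 1/2 on 2 was incorrectly written as -1/2: the term sqrt(2)*sin(z + pi/4) was incorrectly written as sqrt(2)*sin(z + pi/4)/2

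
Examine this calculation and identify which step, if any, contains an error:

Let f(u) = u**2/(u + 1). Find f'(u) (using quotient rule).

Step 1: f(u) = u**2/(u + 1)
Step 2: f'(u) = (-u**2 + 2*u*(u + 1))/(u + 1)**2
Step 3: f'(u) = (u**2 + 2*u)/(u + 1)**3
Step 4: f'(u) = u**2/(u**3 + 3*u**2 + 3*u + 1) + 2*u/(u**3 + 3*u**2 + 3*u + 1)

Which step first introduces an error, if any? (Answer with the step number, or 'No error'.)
Step 3

Step 3 is incorrect due to a wrong exponent.
The step shows: (u**2 + 2*u)/(u + 1)**3
The correct value should be: (u**2 + 2*u)/(u + 1)**2

Explanation: The exponent -2 on u + 1 was incorrectly written as -3: the term (u**2 + 2*u)/(u + 1)**2 was incorrectly written as (u**2 + 2*u)/(u + 1)**3
The later steps are derived from this incorrect expression, so the error originates in Step 3.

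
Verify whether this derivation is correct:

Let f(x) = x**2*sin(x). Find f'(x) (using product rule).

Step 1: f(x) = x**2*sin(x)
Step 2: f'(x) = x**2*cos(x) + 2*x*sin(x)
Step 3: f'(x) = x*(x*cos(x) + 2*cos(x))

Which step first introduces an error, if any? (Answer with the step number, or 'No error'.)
Step 3

Step 3 is incorrect due to a wrong trig function.
The step shows: x*(x*cos(x) + 2*cos(x))
The correct value should be: x*(x*cos(x) + 2*sin(x))

Explanation: sin(x) was incorrectly written as cos(x): the term x*(x*cos(x) + 2*sin(x)) was incorrectly written as x*(x*cos(x) + 2*cos(x))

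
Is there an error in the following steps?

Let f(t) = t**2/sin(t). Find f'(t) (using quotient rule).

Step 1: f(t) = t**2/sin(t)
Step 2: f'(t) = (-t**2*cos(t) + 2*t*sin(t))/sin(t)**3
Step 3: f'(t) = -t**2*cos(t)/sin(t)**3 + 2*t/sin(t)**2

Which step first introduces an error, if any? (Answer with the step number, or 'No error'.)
Step 2

Step 2 is incorrect due to a wrong exponent.
The step shows: (-t**2*cos(t) + 2*t*sin(t))/sin(t)**3
The correct value should be: (-t**2*cos(t) + 2*t*sin(t))/sin(t)**2

Explanation: The exponent -2 on sin(t) was incorrectly written as -3: the term (-t**2*cos(t) + 2*t*sin(t))/sin(t)**2 was incorrectly written as (-t**2*cos(t) + 2*t*sin(t))/sin(t)**3
The later steps are derived from this incorrect expression, so the error originates in Step 2.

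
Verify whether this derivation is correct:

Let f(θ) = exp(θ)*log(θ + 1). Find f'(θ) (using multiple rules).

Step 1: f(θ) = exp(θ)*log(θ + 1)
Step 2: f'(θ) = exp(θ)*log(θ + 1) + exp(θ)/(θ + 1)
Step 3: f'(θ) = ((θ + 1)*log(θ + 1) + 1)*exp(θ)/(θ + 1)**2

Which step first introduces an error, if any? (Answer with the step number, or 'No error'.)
Step 3

Step 3 is incorrect due to a wrong exponent.
The step shows: ((θ + 1)*log(θ + 1) + 1)*exp(θ)/(θ + 1)**2
The correct value should be: ((θ + 1)*log(θ + 1) + 1)*exp(θ)/(θ + 1)

Explanation: The exponent -1 on θ + 1 was incorrectly written as -2: the term ((θ + 1)*log(θ + 1) + 1)*exp(θ)/(θ + 1) was incorrectly written as ((θ + 1)*log(θ + 1) + 1)*exp(θ)/(θ + 1)**2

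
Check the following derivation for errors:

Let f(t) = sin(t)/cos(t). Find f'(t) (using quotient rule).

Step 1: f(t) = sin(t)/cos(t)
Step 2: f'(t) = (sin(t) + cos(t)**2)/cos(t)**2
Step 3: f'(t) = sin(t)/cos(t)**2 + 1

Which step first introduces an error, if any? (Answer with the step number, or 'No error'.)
Step 2

Step 2 is incorrect due to a wrong exponent.
The step shows: (sin(t) + cos(t)**2)/cos(t)**2
The correct value should be: (sin(t)**2 + cos(t)**2)/cos(t)**2

Explanation: The exponent 2 on sin(t) was incorrectly written as 1: the term (sin(t)**2 + cos(t)**2)/cos(t)**2 was incorrectly written as (sin(t) + cos(t)**2)/cos(t)**2
The later steps are derived from this incorrect expression, so the error originates in Step 2.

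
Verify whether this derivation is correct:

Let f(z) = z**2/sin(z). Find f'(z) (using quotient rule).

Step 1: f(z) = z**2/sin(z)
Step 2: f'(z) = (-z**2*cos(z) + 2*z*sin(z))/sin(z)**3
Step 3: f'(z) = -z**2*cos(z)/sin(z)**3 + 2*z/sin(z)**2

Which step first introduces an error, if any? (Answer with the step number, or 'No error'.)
Step 2

Step 2 is incorrect due to a wrong exponent.
The step shows: (-z**2*cos(z) + 2*z*sin(z))/sin(z)**3
The correct value should be: (-z**2*cos(z) + 2*z*sin(z))/sin(z)**2

Explanation: The exponent -2 on sin(z) was incorrectly written as -3: the term (-z**2*cos(z) + 2*z*sin(z))/sin(z)**2 was incorrectly written as (-z**2*cos(z) + 2*z*sin(z))/sin(z)**3
The later steps are derived from this incorrect expression, so the error originates in Step 2.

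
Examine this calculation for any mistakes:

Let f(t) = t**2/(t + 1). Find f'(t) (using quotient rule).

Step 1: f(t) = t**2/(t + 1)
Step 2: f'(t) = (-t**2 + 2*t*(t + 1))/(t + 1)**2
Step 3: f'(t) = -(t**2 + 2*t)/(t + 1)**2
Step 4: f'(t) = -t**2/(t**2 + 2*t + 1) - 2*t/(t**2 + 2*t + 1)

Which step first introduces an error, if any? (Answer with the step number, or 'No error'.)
Step 3

Step 3 is incorrect due to a sign flip.
The step shows: -(t**2 + 2*t)/(t + 1)**2
The correct value should be: (t**2 + 2*t)/(t + 1)**2

Explanation: The sign of the whole expression was flipped: the term (t**2 + 2*t)/(t + 1)**2 was incorrectly written as -(t**2 + 2*t)/(t + 1)**2
The later steps are derived from this incorrect expression, so the error originates in Step 3.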